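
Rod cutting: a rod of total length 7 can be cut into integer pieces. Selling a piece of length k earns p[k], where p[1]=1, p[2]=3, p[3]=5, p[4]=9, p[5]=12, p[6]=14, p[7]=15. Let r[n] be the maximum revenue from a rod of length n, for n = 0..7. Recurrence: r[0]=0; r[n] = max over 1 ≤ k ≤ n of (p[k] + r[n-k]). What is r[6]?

14

   n    0    1    2    3    4    5    6    7
r[n]    0    1    3    5    9   12   14   15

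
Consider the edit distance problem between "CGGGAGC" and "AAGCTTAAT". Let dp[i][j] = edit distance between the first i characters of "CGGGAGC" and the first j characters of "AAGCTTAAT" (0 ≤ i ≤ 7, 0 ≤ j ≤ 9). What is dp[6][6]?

   ''  A  A  G  C  T  T  A  A  T
''  0  1  2  3  4  5  6  7  8  9
 C  1  1  2  3  3  4  5  6  7  8
 G  2  2  2  2  3  4  5  6  7  8
 G  3  3  3  2  3  4  5  6  7  8
 G  4  4  4  3  3  4  5  6  7  8
 A  5  4  4  4  4  4  5  5  6  7
 G  6  5  5  4  5  5  5  6  6  7
 C  7  6  6  5  4  5  6  6  7  7

5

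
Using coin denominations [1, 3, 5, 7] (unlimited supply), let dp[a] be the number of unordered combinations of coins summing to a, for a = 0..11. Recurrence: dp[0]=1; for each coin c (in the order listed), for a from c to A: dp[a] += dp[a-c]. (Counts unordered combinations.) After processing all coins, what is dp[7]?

after  coin     0     1     2     3     4     5     6     7     8     9    10    11
          1     1     1     1     1     1     1     1     1     1     1     1     1
          3     1     1     1     2     2     2     3     3     3     4     4     4
          5     1     1     1     2     2     3     4     4     5     6     7     8
          7     1     1     1     2     2     3     4     5     6     7     9    10

5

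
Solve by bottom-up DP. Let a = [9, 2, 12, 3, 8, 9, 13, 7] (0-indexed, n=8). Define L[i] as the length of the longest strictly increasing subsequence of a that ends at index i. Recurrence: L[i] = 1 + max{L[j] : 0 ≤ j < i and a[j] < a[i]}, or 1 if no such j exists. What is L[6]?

   i    0    1    2    3    4    5    6    7
a[i]    9    2   12    3    8    9   13    7
L[i]    1    1    2    2    3    4    5    3

5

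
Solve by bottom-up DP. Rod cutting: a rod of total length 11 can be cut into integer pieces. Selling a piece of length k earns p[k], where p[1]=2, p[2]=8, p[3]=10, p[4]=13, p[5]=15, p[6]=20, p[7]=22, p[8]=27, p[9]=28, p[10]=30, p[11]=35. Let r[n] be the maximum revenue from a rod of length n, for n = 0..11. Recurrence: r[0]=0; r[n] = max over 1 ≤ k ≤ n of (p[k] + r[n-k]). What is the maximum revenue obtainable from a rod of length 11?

   n    0    1    2    3    4    5    6    7    8    9   10   11
r[n]    0    2    8   10   16   18   24   26   32   34   40   42

42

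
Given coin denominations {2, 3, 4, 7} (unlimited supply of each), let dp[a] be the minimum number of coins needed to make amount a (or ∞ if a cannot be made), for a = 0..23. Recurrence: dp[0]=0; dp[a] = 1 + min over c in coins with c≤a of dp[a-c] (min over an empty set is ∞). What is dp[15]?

 a  0  1  2  3  4  5  6  7  8  9 10 11 12 13 14 15 16 17 18 19 20 21 22 23
dp  0  -  1  1  1  2  2  1  2  2  2  2  3  3  2  3  3  3  3  4  4  3  4  4
(- denotes ∞ / unreachable)

3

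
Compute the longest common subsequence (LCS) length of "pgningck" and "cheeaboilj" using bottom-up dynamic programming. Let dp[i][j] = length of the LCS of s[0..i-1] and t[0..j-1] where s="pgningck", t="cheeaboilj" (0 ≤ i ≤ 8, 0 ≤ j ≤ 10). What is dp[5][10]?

1

   ''  c  h  e  e  a  b  o  i  l  j
''  0  0  0  0  0  0  0  0  0  0  0
 p  0  0  0  0  0  0  0  0  0  0  0
 g  0  0  0  0  0  0  0  0  0  0  0
 n  0  0  0  0  0  0  0  0  0  0  0
 i  0  0  0  0  0  0  0  0  1  1  1
 n  0  0  0  0  0  0  0  0  1  1  1
 g  0  0  0  0  0  0  0  0  1  1  1
 c  0  1  1  1  1  1  1  1  1  1  1
 k  0  1  1  1  1  1  1  1  1  1  1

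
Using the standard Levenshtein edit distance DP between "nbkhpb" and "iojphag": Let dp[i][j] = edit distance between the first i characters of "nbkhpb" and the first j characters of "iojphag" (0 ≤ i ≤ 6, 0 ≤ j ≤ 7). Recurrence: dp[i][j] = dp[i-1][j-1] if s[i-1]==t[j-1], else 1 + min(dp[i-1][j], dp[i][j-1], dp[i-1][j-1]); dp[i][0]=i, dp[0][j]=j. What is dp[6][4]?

5

   ''  i  o  j  p  h  a  g
''  0  1  2  3  4  5  6  7
 n  1  1  2  3  4  5  6  7
 b  2  2  2  3  4  5  6  7
 k  3  3  3  3  4  5  6  7
 h  4  4  4  4  4  4  5  6
 p  5  5  5  5  4  5  5  6
 b  6  6  6  6  5  5  6  6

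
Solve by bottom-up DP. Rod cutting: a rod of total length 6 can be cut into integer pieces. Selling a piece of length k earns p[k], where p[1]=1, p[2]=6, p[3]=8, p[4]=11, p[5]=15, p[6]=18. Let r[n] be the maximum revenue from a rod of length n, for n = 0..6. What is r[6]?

   n    0    1    2    3    4    5    6
r[n]    0    1    6    8   12   15   18

18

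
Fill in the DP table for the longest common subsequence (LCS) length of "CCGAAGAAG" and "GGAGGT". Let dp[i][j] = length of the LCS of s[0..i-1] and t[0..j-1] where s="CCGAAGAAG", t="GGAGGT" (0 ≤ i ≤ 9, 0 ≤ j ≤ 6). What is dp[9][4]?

4

   ''  G  G  A  G  G  T
''  0  0  0  0  0  0  0
 C  0  0  0  0  0  0  0
 C  0  0  0  0  0  0  0
 G  0  1  1  1  1  1  1
 A  0  1  1  2  2  2  2
 A  0  1  1  2  2  2  2
 G  0  1  2  2  3  3  3
 A  0  1  2  3  3  3  3
 A  0  1  2  3  3  3  3
 G  0  1  2  3  4  4  4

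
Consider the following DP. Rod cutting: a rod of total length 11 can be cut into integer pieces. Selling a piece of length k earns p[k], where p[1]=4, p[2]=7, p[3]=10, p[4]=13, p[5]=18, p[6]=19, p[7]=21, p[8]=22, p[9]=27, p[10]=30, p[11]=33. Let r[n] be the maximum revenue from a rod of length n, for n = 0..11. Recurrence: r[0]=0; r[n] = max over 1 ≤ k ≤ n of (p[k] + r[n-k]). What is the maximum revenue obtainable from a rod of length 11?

44

   n    0    1    2    3    4    5    6    7    8    9   10   11
r[n]    0    4    8   12   16   20   24   28   32   36   40   44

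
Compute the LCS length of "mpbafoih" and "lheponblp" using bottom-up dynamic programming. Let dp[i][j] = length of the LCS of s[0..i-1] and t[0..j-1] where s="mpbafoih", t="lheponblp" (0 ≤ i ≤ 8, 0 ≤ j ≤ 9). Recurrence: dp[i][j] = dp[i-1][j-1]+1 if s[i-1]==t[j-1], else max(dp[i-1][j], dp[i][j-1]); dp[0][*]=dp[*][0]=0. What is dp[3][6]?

   ''  l  h  e  p  o  n  b  l  p
''  0  0  0  0  0  0  0  0  0  0
 m  0  0  0  0  0  0  0  0  0  0
 p  0  0  0  0  1  1  1  1  1  1
 b  0  0  0  0  1  1  1  2  2  2
 a  0  0  0  0  1  1  1  2  2  2
 f  0  0  0  0  1  1  1  2  2  2
 o  0  0  0  0  1  2  2  2  2  2
 i  0  0  0  0  1  2  2  2  2  2
 h  0  0  1  1  1  2  2  2  2  2

1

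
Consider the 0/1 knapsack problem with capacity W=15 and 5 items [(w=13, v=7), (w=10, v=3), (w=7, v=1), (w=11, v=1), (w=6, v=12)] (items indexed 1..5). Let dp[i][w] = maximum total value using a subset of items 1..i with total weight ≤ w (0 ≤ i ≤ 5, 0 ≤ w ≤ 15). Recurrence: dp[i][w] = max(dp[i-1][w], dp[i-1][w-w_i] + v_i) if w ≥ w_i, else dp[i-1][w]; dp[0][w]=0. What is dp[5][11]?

i\w   0   1   2   3   4   5   6   7   8   9  10  11  12  13  14  15
  0   0   0   0   0   0   0   0   0   0   0   0   0   0   0   0   0
  1   0   0   0   0   0   0   0   0   0   0   0   0   0   7   7   7
  2   0   0   0   0   0   0   0   0   0   0   3   3   3   7   7   7
  3   0   0   0   0   0   0   0   1   1   1   3   3   3   7   7   7
  4   0   0   0   0   0   0   0   1   1   1   3   3   3   7   7   7
  5   0   0   0   0   0   0  12  12  12  12  12  12  12  13  13  13

12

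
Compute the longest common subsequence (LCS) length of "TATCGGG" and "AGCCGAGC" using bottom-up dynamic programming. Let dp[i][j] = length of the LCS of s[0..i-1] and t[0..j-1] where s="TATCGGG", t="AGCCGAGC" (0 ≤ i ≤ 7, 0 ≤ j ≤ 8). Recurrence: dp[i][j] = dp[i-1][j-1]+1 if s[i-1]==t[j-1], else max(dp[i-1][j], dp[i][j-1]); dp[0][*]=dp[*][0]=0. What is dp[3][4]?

1

   ''  A  G  C  C  G  A  G  C
''  0  0  0  0  0  0  0  0  0
 T  0  0  0  0  0  0  0  0  0
 A  0  1  1  1  1  1  1  1  1
 T  0  1  1  1  1  1  1  1  1
 C  0  1  1  2  2  2  2  2  2
 G  0  1  2  2  2  3  3  3  3
 G  0  1  2  2  2  3  3  4  4
 G  0  1  2  2  2  3  3  4  4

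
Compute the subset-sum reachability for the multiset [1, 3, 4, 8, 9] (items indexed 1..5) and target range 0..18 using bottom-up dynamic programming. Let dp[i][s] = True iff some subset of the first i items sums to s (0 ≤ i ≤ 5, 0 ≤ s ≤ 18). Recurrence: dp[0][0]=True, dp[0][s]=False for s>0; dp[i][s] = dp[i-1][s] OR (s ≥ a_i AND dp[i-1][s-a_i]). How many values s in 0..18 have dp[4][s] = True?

13

i\s   0   1   2   3   4   5   6   7   8   9  10  11  12  13  14  15  16  17  18
  0   T   F   F   F   F   F   F   F   F   F   F   F   F   F   F   F   F   F   F
  1   T   T   F   F   F   F   F   F   F   F   F   F   F   F   F   F   F   F   F
  2   T   T   F   T   T   F   F   F   F   F   F   F   F   F   F   F   F   F   F
  3   T   T   F   T   T   T   F   T   T   F   F   F   F   F   F   F   F   F   F
  4   T   T   F   T   T   T   F   T   T   T   F   T   T   T   F   T   T   F   F
  5   T   T   F   T   T   T   F   T   T   T   T   T   T   T   T   T   T   T   T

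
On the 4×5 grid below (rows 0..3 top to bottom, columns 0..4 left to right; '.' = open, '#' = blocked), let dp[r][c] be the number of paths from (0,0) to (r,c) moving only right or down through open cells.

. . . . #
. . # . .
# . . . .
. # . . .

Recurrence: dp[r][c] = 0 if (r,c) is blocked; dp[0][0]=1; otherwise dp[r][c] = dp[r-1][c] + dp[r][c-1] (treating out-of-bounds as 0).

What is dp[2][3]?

r\c   0   1   2   3   4
  0   1   1   1   1   0
  1   1   2   0   1   1
  2   0   2   2   3   4
  3   0   0   2   5   9

3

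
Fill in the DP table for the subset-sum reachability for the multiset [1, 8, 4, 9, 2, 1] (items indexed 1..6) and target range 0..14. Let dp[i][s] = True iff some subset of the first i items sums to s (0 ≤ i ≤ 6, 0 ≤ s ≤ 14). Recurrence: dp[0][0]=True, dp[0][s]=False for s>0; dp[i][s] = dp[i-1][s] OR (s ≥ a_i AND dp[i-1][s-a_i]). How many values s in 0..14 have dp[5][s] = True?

i\s   0   1   2   3   4   5   6   7   8   9  10  11  12  13  14
  0   T   F   F   F   F   F   F   F   F   F   F   F   F   F   F
  1   T   T   F   F   F   F   F   F   F   F   F   F   F   F   F
  2   T   T   F   F   F   F   F   F   T   T   F   F   F   F   F
  3   T   T   F   F   T   T   F   F   T   T   F   F   T   T   F
  4   T   T   F   F   T   T   F   F   T   T   T   F   T   T   T
  5   T   T   T   T   T   T   T   T   T   T   T   T   T   T   T
  6   T   T   T   T   T   T   T   T   T   T   T   T   T   T   T

15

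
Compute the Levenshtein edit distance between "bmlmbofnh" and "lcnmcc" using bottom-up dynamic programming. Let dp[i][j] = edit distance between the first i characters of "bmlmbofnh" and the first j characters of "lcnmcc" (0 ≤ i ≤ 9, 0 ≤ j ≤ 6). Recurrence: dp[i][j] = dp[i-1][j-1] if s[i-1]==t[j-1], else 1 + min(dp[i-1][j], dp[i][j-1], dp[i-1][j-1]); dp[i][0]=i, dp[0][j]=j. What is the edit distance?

8

   ''  l  c  n  m  c  c
''  0  1  2  3  4  5  6
 b  1  1  2  3  4  5  6
 m  2  2  2  3  3  4  5
 l  3  2  3  3  4  4  5
 m  4  3  3  4  3  4  5
 b  5  4  4  4  4  4  5
 o  6  5  5  5  5  5  5
 f  7  6  6  6  6  6  6
 n  8  7  7  6  7  7  7
 h  9  8  8  7  7  8  8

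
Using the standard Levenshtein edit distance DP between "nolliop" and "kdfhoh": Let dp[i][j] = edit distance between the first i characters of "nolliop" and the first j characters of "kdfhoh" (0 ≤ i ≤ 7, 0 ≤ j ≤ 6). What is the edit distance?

6

   ''  k  d  f  h  o  h
''  0  1  2  3  4  5  6
 n  1  1  2  3  4  5  6
 o  2  2  2  3  4  4  5
 l  3  3  3  3  4  5  5
 l  4  4  4  4  4  5  6
 i  5  5  5  5  5  5  6
 o  6  6  6  6  6  5  6
 p  7  7  7  7  7  6  6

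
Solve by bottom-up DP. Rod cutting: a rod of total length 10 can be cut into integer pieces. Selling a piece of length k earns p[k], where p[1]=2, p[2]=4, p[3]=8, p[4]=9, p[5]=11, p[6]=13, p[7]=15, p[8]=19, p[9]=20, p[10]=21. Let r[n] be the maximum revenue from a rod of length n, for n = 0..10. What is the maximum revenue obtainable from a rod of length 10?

26

   n    0    1    2    3    4    5    6    7    8    9   10
r[n]    0    2    4    8   10   12   16   18   20   24   26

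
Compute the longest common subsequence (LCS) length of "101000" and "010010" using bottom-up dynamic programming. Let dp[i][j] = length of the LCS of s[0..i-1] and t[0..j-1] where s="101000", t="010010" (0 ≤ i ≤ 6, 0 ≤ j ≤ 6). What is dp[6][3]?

3

   ''  0  1  0  0  1  0
''  0  0  0  0  0  0  0
 1  0  0  1  1  1  1  1
 0  0  1  1  2  2  2  2
 1  0  1  2  2  2  3  3
 0  0  1  2  3  3  3  4
 0  0  1  2  3  4  4  4
 0  0  1  2  3  4  4  5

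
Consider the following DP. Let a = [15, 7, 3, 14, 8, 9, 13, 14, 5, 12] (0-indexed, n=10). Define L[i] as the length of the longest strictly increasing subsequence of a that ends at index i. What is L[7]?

   i    0    1    2    3    4    5    6    7    8    9
a[i]   15    7    3   14    8    9   13   14    5   12
L[i]    1    1    1    2    2    3    4    5    2    4

5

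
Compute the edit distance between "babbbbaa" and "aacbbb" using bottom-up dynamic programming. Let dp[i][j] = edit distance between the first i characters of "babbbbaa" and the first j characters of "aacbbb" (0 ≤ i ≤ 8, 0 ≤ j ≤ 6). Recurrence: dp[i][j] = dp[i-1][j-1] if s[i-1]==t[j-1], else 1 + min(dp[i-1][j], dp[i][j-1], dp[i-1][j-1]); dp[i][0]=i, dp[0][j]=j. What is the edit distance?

   ''  a  a  c  b  b  b
''  0  1  2  3  4  5  6
 b  1  1  2  3  3  4  5
 a  2  1  1  2  3  4  5
 b  3  2  2  2  2  3  4
 b  4  3  3  3  2  2  3
 b  5  4  4  4  3  2  2
 b  6  5  5  5  4  3  2
 a  7  6  5  6  5  4  3
 a  8  7  6  6  6  5  4

4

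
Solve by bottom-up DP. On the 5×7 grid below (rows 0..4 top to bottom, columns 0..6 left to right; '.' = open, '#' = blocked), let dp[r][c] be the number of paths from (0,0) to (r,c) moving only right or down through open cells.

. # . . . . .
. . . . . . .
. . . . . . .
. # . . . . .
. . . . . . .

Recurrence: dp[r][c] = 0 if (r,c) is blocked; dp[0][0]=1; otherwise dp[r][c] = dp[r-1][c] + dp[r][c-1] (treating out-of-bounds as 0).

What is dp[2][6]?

r\c   0   1   2   3   4   5   6
  0   1   0   0   0   0   0   0
  1   1   1   1   1   1   1   1
  2   1   2   3   4   5   6   7
  3   1   0   3   7  12  18  25
  4   1   1   4  11  23  41  66

7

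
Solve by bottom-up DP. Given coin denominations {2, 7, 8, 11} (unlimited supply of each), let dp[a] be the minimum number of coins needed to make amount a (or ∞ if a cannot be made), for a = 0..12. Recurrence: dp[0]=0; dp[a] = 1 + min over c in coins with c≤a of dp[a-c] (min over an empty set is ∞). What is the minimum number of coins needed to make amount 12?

 a  0  1  2  3  4  5  6  7  8  9 10 11 12
dp  0  -  1  -  2  -  3  1  1  2  2  1  3
(- denotes ∞ / unreachable)

3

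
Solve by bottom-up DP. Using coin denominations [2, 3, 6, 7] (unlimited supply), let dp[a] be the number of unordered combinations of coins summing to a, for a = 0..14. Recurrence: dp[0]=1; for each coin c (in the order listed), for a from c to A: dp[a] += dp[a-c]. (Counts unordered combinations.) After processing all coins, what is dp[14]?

after  coin     0     1     2     3     4     5     6     7     8     9    10    11    12    13    14
          2     1     0     1     0     1     0     1     0     1     0     1     0     1     0     1
          3     1     0     1     1     1     1     2     1     2     2     2     2     3     2     3
          6     1     0     1     1     1     1     3     1     3     3     3     3     6     3     6
          7     1     0     1     1     1     1     3     2     3     4     4     4     7     6     8

8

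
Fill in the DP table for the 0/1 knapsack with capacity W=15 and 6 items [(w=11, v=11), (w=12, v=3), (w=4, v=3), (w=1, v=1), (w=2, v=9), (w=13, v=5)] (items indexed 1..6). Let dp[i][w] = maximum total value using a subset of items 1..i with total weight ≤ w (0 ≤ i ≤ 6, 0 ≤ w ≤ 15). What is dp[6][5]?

10

i\w   0   1   2   3   4   5   6   7   8   9  10  11  12  13  14  15
  0   0   0   0   0   0   0   0   0   0   0   0   0   0   0   0   0
  1   0   0   0   0   0   0   0   0   0   0   0  11  11  11  11  11
  2   0   0   0   0   0   0   0   0   0   0   0  11  11  11  11  11
  3   0   0   0   0   3   3   3   3   3   3   3  11  11  11  11  14
  4   0   1   1   1   3   4   4   4   4   4   4  11  12  12  12  14
  5   0   1   9  10  10  10  12  13  13  13  13  13  13  20  21  21
  6   0   1   9  10  10  10  12  13  13  13  13  13  13  20  21  21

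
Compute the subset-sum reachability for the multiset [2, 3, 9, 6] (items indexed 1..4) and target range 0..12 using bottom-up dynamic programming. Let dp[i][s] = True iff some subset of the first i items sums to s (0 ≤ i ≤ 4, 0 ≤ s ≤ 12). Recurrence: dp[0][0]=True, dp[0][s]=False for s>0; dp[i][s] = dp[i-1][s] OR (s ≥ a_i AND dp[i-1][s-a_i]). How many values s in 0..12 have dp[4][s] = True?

9

i\s   0   1   2   3   4   5   6   7   8   9  10  11  12
  0   T   F   F   F   F   F   F   F   F   F   F   F   F
  1   T   F   T   F   F   F   F   F   F   F   F   F   F
  2   T   F   T   T   F   T   F   F   F   F   F   F   F
  3   T   F   T   T   F   T   F   F   F   T   F   T   T
  4   T   F   T   T   F   T   T   F   T   T   F   T   T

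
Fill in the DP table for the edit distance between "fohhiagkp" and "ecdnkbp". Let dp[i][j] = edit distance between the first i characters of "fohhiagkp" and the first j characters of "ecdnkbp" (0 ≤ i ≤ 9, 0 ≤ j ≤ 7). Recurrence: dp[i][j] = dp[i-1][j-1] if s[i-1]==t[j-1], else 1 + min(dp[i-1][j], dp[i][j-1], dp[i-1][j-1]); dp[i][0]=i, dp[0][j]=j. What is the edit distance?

8

   ''  e  c  d  n  k  b  p
''  0  1  2  3  4  5  6  7
 f  1  1  2  3  4  5  6  7
 o  2  2  2  3  4  5  6  7
 h  3  3  3  3  4  5  6  7
 h  4  4  4  4  4  5  6  7
 i  5  5  5  5  5  5  6  7
 a  6  6  6  6  6  6  6  7
 g  7  7  7  7  7  7  7  7
 k  8  8  8  8  8  7  8  8
 p  9  9  9  9  9  8  8  8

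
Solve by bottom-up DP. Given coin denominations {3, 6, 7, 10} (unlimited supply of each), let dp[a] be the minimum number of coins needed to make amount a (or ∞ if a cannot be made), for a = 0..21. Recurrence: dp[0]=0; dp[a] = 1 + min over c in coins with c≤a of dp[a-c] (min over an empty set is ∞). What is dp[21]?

 a  0  1  2  3  4  5  6  7  8  9 10 11 12 13 14 15 16 17 18 19 20 21
dp  0  -  -  1  -  -  1  1  -  2  1  -  2  2  2  3  2  2  3  3  2  3
(- denotes ∞ / unreachable)

3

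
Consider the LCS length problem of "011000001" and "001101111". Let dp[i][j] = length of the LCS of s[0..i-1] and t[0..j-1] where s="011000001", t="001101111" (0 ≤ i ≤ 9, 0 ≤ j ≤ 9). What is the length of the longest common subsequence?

   ''  0  0  1  1  0  1  1  1  1
''  0  0  0  0  0  0  0  0  0  0
 0  0  1  1  1  1  1  1  1  1  1
 1  0  1  1  2  2  2  2  2  2  2
 1  0  1  1  2  3  3  3  3  3  3
 0  0  1  2  2  3  4  4  4  4  4
 0  0  1  2  2  3  4  4  4  4  4
 0  0  1  2  2  3  4  4  4  4  4
 0  0  1  2  2  3  4  4  4  4  4
 0  0  1  2  2  3  4  4  4  4  4
 1  0  1  2  3  3  4  5  5  5  5

5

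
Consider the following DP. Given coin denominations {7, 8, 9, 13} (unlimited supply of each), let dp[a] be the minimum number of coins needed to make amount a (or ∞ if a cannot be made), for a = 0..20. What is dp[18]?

2

 a  0  1  2  3  4  5  6  7  8  9 10 11 12 13 14 15 16 17 18 19 20
dp  0  -  -  -  -  -  -  1  1  1  -  -  -  1  2  2  2  2  2  -  2
(- denotes ∞ / unreachable)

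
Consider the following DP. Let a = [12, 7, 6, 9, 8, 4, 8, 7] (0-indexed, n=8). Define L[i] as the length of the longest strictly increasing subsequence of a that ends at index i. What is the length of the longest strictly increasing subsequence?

2

   i    0    1    2    3    4    5    6    7
a[i]   12    7    6    9    8    4    8    7
L[i]    1    1    1    2    2    1    2    2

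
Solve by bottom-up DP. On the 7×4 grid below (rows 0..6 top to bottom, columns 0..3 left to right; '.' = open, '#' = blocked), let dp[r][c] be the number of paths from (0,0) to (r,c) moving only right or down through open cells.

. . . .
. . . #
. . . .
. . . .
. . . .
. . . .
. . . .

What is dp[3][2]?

r\c   0   1   2   3
  0   1   1   1   1
  1   1   2   3   0
  2   1   3   6   6
  3   1   4  10  16
  4   1   5  15  31
  5   1   6  21  52
  6   1   7  28  80

10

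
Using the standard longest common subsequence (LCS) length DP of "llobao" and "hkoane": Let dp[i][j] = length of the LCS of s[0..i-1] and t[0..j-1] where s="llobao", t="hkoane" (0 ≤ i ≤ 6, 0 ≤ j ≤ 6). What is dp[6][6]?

2

   ''  h  k  o  a  n  e
''  0  0  0  0  0  0  0
 l  0  0  0  0  0  0  0
 l  0  0  0  0  0  0  0
 o  0  0  0  1  1  1  1
 b  0  0  0  1  1  1  1
 a  0  0  0  1  2  2  2
 o  0  0  0  1  2  2  2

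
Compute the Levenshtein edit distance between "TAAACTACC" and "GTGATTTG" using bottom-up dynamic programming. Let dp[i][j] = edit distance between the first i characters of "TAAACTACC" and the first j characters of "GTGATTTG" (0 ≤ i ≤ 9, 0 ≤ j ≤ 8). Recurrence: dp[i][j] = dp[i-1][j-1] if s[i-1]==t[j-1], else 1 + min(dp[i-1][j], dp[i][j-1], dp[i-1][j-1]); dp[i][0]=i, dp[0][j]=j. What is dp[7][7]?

5

   ''  G  T  G  A  T  T  T  G
''  0  1  2  3  4  5  6  7  8
 T  1  1  1  2  3  4  5  6  7
 A  2  2  2  2  2  3  4  5  6
 A  3  3  3  3  2  3  4  5  6
 A  4  4  4  4  3  3  4  5  6
 C  5  5  5  5  4  4  4  5  6
 T  6  6  5  6  5  4  4  4  5
 A  7  7  6  6  6  5  5  5  5
 C  8  8  7  7  7  6  6  6  6
 C  9  9  8  8  8  7  7  7  7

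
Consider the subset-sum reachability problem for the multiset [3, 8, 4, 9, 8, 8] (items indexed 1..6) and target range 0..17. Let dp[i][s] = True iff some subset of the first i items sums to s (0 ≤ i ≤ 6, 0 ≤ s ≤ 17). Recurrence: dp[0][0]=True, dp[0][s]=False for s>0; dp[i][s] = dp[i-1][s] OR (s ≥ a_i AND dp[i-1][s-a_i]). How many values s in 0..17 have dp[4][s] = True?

12

i\s   0   1   2   3   4   5   6   7   8   9  10  11  12  13  14  15  16  17
  0   T   F   F   F   F   F   F   F   F   F   F   F   F   F   F   F   F   F
  1   T   F   F   T   F   F   F   F   F   F   F   F   F   F   F   F   F   F
  2   T   F   F   T   F   F   F   F   T   F   F   T   F   F   F   F   F   F
  3   T   F   F   T   T   F   F   T   T   F   F   T   T   F   F   T   F   F
  4   T   F   F   T   T   F   F   T   T   T   F   T   T   T   F   T   T   T
  5   T   F   F   T   T   F   F   T   T   T   F   T   T   T   F   T   T   T
  6   T   F   F   T   T   F   F   T   T   T   F   T   T   T   F   T   T   T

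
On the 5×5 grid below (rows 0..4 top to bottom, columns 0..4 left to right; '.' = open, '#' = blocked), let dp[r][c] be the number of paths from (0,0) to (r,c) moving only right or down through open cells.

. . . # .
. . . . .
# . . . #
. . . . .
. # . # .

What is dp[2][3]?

r\c   0   1   2   3   4
  0   1   1   1   0   0
  1   1   2   3   3   3
  2   0   2   5   8   0
  3   0   2   7  15  15
  4   0   0   7   0  15

8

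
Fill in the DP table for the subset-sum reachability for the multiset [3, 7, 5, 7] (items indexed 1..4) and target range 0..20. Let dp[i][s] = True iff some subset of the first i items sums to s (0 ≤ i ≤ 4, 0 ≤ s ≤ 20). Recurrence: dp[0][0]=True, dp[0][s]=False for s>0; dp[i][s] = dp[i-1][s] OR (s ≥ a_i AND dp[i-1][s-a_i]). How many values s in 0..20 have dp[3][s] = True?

8

i\s   0   1   2   3   4   5   6   7   8   9  10  11  12  13  14  15  16  17  18  19  20
  0   T   F   F   F   F   F   F   F   F   F   F   F   F   F   F   F   F   F   F   F   F
  1   T   F   F   T   F   F   F   F   F   F   F   F   F   F   F   F   F   F   F   F   F
  2   T   F   F   T   F   F   F   T   F   F   T   F   F   F   F   F   F   F   F   F   F
  3   T   F   F   T   F   T   F   T   T   F   T   F   T   F   F   T   F   F   F   F   F
  4   T   F   F   T   F   T   F   T   T   F   T   F   T   F   T   T   F   T   F   T   F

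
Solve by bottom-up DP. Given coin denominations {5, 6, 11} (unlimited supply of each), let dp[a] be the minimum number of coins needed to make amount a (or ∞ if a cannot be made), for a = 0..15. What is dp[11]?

1

 a  0  1  2  3  4  5  6  7  8  9 10 11 12 13 14 15
dp  0  -  -  -  -  1  1  -  -  -  2  1  2  -  -  3
(- denotes ∞ / unreachable)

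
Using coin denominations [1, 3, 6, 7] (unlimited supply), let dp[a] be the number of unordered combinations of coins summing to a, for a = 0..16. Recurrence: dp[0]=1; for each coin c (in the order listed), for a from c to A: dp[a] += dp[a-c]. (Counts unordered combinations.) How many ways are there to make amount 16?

19

after  coin     0     1     2     3     4     5     6     7     8     9    10    11    12    13    14    15    16
          1     1     1     1     1     1     1     1     1     1     1     1     1     1     1     1     1     1
          3     1     1     1     2     2     2     3     3     3     4     4     4     5     5     5     6     6
          6     1     1     1     2     2     2     4     4     4     6     6     6     9     9     9    12    12
          7     1     1     1     2     2     2     4     5     5     7     8     8    11    13    14    17    19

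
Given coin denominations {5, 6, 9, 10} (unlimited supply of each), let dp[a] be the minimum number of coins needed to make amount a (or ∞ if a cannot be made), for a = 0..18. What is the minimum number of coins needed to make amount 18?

 a  0  1  2  3  4  5  6  7  8  9 10 11 12 13 14 15 16 17 18
dp  0  -  -  -  -  1  1  -  -  1  1  2  2  -  2  2  2  3  2
(- denotes ∞ / unreachable)

2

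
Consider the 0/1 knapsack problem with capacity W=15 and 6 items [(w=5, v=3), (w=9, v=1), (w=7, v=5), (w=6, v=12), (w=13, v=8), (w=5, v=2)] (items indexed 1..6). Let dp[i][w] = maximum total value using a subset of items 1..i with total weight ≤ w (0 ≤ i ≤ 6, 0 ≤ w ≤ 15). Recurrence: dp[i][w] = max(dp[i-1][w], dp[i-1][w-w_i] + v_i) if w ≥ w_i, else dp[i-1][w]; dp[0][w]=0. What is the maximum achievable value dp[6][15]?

i\w   0   1   2   3   4   5   6   7   8   9  10  11  12  13  14  15
  0   0   0   0   0   0   0   0   0   0   0   0   0   0   0   0   0
  1   0   0   0   0   0   3   3   3   3   3   3   3   3   3   3   3
  2   0   0   0   0   0   3   3   3   3   3   3   3   3   3   4   4
  3   0   0   0   0   0   3   3   5   5   5   5   5   8   8   8   8
  4   0   0   0   0   0   3  12  12  12  12  12  15  15  17  17  17
  5   0   0   0   0   0   3  12  12  12  12  12  15  15  17  17  17
  6   0   0   0   0   0   3  12  12  12  12  12  15  15  17  17  17

17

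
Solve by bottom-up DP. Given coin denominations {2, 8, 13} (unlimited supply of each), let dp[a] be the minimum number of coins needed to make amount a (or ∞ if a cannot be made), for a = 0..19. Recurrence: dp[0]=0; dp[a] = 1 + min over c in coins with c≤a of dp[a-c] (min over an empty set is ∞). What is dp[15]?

2

 a  0  1  2  3  4  5  6  7  8  9 10 11 12 13 14 15 16 17 18 19
dp  0  -  1  -  2  -  3  -  1  -  2  -  3  1  4  2  2  3  3  4
(- denotes ∞ / unreachable)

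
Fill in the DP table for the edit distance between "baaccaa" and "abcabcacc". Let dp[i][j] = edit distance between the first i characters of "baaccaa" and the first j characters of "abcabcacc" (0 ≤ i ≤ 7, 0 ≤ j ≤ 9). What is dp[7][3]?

   ''  a  b  c  a  b  c  a  c  c
''  0  1  2  3  4  5  6  7  8  9
 b  1  1  1  2  3  4  5  6  7  8
 a  2  1  2  2  2  3  4  5  6  7
 a  3  2  2  3  2  3  4  4  5  6
 c  4  3  3  2  3  3  3  4  4  5
 c  5  4  4  3  3  4  3  4  4  4
 a  6  5  5  4  3  4  4  3  4  5
 a  7  6  6  5  4  4  5  4  4  5

5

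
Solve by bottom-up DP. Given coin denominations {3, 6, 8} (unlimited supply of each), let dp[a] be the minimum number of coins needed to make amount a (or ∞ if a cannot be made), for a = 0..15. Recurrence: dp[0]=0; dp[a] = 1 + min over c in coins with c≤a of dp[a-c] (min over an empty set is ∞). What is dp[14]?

2

 a  0  1  2  3  4  5  6  7  8  9 10 11 12 13 14 15
dp  0  -  -  1  -  -  1  -  1  2  -  2  2  -  2  3
(- denotes ∞ / unreachable)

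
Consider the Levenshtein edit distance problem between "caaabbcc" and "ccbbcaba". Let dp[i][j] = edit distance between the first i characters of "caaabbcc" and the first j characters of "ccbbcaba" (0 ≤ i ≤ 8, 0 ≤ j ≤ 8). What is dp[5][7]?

4

   ''  c  c  b  b  c  a  b  a
''  0  1  2  3  4  5  6  7  8
 c  1  0  1  2  3  4  5  6  7
 a  2  1  1  2  3  4  4  5  6
 a  3  2  2  2  3  4  4  5  5
 a  4  3  3  3  3  4  4  5  5
 b  5  4  4  3  3  4  5  4  5
 b  6  5  5  4  3  4  5  5  5
 c  7  6  5  5  4  3  4  5  6
 c  8  7  6  6  5  4  4  5  6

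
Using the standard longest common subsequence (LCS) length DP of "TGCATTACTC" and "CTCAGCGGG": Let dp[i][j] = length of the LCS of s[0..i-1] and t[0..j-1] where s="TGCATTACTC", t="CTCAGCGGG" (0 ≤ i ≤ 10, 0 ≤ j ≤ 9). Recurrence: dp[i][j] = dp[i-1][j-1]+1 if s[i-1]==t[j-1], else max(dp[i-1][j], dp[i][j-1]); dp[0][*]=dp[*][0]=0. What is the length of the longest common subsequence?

   ''  C  T  C  A  G  C  G  G  G
''  0  0  0  0  0  0  0  0  0  0
 T  0  0  1  1  1  1  1  1  1  1
 G  0  0  1  1  1  2  2  2  2  2
 C  0  1  1  2  2  2  3  3  3  3
 A  0  1  1  2  3  3  3  3  3  3
 T  0  1  2  2  3  3  3  3  3  3
 T  0  1  2  2  3  3  3  3  3  3
 A  0  1  2  2  3  3  3  3  3  3
 C  0  1  2  3  3  3  4  4  4  4
 T  0  1  2  3  3  3  4  4  4  4
 C  0  1  2  3  3  3  4  4  4  4

4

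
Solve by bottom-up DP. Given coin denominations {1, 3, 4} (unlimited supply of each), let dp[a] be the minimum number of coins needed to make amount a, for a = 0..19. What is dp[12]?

3

 a  0  1  2  3  4  5  6  7  8  9 10 11 12 13 14 15 16 17 18 19
dp  0  1  2  1  1  2  2  2  2  3  3  3  3  4  4  4  4  5  5  5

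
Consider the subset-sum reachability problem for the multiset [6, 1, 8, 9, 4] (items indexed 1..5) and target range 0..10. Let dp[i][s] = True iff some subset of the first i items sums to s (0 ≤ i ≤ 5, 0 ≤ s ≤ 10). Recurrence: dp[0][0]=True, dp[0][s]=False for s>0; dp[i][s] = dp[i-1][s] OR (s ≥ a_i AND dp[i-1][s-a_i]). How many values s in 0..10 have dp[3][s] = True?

i\s   0   1   2   3   4   5   6   7   8   9  10
  0   T   F   F   F   F   F   F   F   F   F   F
  1   T   F   F   F   F   F   T   F   F   F   F
  2   T   T   F   F   F   F   T   T   F   F   F
  3   T   T   F   F   F   F   T   T   T   T   F
  4   T   T   F   F   F   F   T   T   T   T   T
  5   T   T   F   F   T   T   T   T   T   T   T

6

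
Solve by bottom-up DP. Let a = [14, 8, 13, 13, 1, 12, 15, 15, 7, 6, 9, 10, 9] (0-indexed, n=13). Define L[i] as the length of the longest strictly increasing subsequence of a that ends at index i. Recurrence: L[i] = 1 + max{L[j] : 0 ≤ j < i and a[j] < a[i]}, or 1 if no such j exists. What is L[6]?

3

   i    0    1    2    3    4    5    6    7    8    9   10   11   12
a[i]   14    8   13   13    1   12   15   15    7    6    9   10    9
L[i]    1    1    2    2    1    2    3    3    2    2    3    4    3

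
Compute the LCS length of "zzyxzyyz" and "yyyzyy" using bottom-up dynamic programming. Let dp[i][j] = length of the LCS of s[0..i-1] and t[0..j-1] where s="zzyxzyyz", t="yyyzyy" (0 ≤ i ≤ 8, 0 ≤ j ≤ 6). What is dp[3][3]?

1

   ''  y  y  y  z  y  y
''  0  0  0  0  0  0  0
 z  0  0  0  0  1  1  1
 z  0  0  0  0  1  1  1
 y  0  1  1  1  1  2  2
 x  0  1  1  1  1  2  2
 z  0  1  1  1  2  2  2
 y  0  1  2  2  2  3  3
 y  0  1  2  3  3  3  4
 z  0  1  2  3  4  4  4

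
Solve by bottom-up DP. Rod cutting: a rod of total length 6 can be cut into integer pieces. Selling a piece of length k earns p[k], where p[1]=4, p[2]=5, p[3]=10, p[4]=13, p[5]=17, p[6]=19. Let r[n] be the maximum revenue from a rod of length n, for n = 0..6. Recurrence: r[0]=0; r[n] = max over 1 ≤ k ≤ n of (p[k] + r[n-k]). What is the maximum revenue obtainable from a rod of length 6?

   n    0    1    2    3    4    5    6
r[n]    0    4    8   12   16   20   24

24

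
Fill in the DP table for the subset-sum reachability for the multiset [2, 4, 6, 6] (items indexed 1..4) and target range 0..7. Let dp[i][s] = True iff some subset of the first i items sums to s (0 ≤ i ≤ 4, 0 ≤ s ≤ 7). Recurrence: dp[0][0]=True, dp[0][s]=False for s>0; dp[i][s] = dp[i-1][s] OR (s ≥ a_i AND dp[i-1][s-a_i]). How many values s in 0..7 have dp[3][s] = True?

4

i\s   0   1   2   3   4   5   6   7
  0   T   F   F   F   F   F   F   F
  1   T   F   T   F   F   F   F   F
  2   T   F   T   F   T   F   T   F
  3   T   F   T   F   T   F   T   F
  4   T   F   T   F   T   F   T   F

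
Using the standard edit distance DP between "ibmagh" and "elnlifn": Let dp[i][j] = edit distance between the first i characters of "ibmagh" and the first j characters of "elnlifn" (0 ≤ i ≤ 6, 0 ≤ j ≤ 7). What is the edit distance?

   ''  e  l  n  l  i  f  n
''  0  1  2  3  4  5  6  7
 i  1  1  2  3  4  4  5  6
 b  2  2  2  3  4  5  5  6
 m  3  3  3  3  4  5  6  6
 a  4  4  4  4  4  5  6  7
 g  5  5  5  5  5  5  6  7
 h  6  6  6  6  6  6  6  7

7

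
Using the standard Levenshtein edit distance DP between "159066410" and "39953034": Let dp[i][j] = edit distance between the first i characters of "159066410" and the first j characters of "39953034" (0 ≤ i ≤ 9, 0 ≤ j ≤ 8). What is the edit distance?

   ''  3  9  9  5  3  0  3  4
''  0  1  2  3  4  5  6  7  8
 1  1  1  2  3  4  5  6  7  8
 5  2  2  2  3  3  4  5  6  7
 9  3  3  2  2  3  4  5  6  7
 0  4  4  3  3  3  4  4  5  6
 6  5  5  4  4  4  4  5  5  6
 6  6  6  5  5  5  5  5  6  6
 4  7  7  6  6  6  6  6  6  6
 1  8  8  7  7  7  7  7  7  7
 0  9  9  8  8  8  8  7  8  8

8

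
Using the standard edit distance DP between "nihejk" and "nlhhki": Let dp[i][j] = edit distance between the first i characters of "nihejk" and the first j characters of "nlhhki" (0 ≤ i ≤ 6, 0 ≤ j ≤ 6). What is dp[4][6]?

4

   ''  n  l  h  h  k  i
''  0  1  2  3  4  5  6
 n  1  0  1  2  3  4  5
 i  2  1  1  2  3  4  4
 h  3  2  2  1  2  3  4
 e  4  3  3  2  2  3  4
 j  5  4  4  3  3  3  4
 k  6  5  5  4  4  3  4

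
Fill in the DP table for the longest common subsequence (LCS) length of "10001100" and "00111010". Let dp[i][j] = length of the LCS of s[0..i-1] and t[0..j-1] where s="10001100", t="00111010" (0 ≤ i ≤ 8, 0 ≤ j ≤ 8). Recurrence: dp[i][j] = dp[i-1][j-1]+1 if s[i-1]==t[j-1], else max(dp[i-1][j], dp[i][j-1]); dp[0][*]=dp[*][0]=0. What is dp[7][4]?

   ''  0  0  1  1  1  0  1  0
''  0  0  0  0  0  0  0  0  0
 1  0  0  0  1  1  1  1  1  1
 0  0  1  1  1  1  1  2  2  2
 0  0  1  2  2  2  2  2  2  3
 0  0  1  2  2  2  2  3  3  3
 1  0  1  2  3  3  3  3  4  4
 1  0  1  2  3  4  4  4  4  4
 0  0  1  2  3  4  4  5  5  5
 0  0  1  2  3  4  4  5  5  6

4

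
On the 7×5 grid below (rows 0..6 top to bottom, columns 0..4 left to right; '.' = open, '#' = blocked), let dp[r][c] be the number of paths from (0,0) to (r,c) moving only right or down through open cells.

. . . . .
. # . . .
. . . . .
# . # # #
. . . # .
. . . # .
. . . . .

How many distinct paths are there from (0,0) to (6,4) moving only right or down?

r\c   0   1   2   3   4
  0   1   1   1   1   1
  1   1   0   1   2   3
  2   1   1   2   4   7
  3   0   1   0   0   0
  4   0   1   1   0   0
  5   0   1   2   0   0
  6   0   1   3   3   3

3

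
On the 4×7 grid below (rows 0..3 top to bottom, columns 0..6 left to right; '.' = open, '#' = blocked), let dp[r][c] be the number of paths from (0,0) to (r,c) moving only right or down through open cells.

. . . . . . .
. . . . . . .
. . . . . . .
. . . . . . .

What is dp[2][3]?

r\c   0   1   2   3   4   5   6
  0   1   1   1   1   1   1   1
  1   1   2   3   4   5   6   7
  2   1   3   6  10  15  21  28
  3   1   4  10  20  35  56  84

10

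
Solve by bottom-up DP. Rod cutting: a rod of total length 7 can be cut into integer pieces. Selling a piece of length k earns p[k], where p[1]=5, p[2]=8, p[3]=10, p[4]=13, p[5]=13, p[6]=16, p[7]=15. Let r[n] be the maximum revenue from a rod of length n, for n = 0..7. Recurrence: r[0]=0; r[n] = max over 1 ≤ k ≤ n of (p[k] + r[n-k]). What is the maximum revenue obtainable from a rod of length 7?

   n    0    1    2    3    4    5    6    7
r[n]    0    5   10   15   20   25   30   35

35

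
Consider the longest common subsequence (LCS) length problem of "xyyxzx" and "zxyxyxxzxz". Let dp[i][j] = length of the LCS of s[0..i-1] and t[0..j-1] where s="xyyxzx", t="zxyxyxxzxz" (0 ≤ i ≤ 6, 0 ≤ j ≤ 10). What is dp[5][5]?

   ''  z  x  y  x  y  x  x  z  x  z
''  0  0  0  0  0  0  0  0  0  0  0
 x  0  0  1  1  1  1  1  1  1  1  1
 y  0  0  1  2  2  2  2  2  2  2  2
 y  0  0  1  2  2  3  3  3  3  3  3
 x  0  0  1  2  3  3  4  4  4  4  4
 z  0  1  1  2  3  3  4  4  5  5  5
 x  0  1  2  2  3  3  4  5  5  6  6

3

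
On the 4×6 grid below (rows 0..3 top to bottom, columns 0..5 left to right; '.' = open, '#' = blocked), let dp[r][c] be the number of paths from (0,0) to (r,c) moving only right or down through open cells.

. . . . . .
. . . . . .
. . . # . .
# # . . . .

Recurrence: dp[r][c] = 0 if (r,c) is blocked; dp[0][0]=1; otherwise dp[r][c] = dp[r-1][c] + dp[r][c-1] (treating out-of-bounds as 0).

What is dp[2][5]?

11

r\c   0   1   2   3   4   5
  0   1   1   1   1   1   1
  1   1   2   3   4   5   6
  2   1   3   6   0   5  11
  3   0   0   6   6  11  22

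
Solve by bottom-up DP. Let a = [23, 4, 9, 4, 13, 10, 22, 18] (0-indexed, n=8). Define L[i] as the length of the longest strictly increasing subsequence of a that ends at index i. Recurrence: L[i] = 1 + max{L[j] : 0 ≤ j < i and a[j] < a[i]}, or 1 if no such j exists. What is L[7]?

4

   i    0    1    2    3    4    5    6    7
a[i]   23    4    9    4   13   10   22   18
L[i]    1    1    2    1    3    3    4    4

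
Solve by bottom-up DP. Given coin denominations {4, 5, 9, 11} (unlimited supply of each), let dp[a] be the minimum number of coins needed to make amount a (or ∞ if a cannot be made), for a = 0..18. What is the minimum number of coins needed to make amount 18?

2

 a  0  1  2  3  4  5  6  7  8  9 10 11 12 13 14 15 16 17 18
dp  0  -  -  -  1  1  -  -  2  1  2  1  3  2  2  2  2  3  2
(- denotes ∞ / unreachable)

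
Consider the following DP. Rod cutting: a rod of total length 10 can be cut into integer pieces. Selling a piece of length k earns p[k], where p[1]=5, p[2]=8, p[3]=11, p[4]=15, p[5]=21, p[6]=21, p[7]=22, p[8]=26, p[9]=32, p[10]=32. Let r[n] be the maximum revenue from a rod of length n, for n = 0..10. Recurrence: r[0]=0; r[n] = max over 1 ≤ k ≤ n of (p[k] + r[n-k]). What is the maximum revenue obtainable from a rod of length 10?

   n    0    1    2    3    4    5    6    7    8    9   10
r[n]    0    5   10   15   20   25   30   35   40   45   50

50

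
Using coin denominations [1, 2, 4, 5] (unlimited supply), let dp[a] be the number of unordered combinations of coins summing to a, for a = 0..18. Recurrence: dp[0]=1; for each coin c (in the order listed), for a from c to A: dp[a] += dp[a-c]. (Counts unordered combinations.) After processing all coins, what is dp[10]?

after  coin     0     1     2     3     4     5     6     7     8     9    10    11    12    13    14    15    16    17    18
          1     1     1     1     1     1     1     1     1     1     1     1     1     1     1     1     1     1     1     1
          2     1     1     2     2     3     3     4     4     5     5     6     6     7     7     8     8     9     9    10
          4     1     1     2     2     4     4     6     6     9     9    12    12    16    16    20    20    25    25    30
          5     1     1     2     2     4     5     7     8    11    13    17    19    24    27    33    37    44    49    57

17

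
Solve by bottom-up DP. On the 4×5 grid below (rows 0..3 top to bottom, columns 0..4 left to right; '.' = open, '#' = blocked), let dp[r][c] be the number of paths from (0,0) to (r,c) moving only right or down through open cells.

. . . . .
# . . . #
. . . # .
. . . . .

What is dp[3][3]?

r\c   0   1   2   3   4
  0   1   1   1   1   1
  1   0   1   2   3   0
  2   0   1   3   0   0
  3   0   1   4   4   4

4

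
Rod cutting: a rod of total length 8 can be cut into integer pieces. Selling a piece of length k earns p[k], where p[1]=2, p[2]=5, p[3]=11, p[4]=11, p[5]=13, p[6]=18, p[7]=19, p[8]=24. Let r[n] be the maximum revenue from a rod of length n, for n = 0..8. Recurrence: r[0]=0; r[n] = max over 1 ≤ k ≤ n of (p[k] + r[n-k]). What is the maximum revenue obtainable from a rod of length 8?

   n    0    1    2    3    4    5    6    7    8
r[n]    0    2    5   11   13   16   22   24   27

27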